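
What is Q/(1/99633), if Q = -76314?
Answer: -7603392762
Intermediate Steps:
Q/(1/99633) = -76314/(1/99633) = -76314/1/99633 = -76314*99633 = -7603392762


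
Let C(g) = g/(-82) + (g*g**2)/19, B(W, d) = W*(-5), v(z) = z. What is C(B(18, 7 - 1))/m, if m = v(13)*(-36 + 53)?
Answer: -29888145/172159 ≈ -173.61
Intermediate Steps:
m = 221 (m = 13*(-36 + 53) = 13*17 = 221)
B(W, d) = -5*W
C(g) = -g/82 + g**3/19 (C(g) = g*(-1/82) + g**3*(1/19) = -g/82 + g**3/19)
C(B(18, 7 - 1))/m = (-(-5)*18/82 + (-5*18)**3/19)/221 = (-1/82*(-90) + (1/19)*(-90)**3)*(1/221) = (45/41 + (1/19)*(-729000))*(1/221) = (45/41 - 729000/19)*(1/221) = -29888145/779*1/221 = -29888145/172159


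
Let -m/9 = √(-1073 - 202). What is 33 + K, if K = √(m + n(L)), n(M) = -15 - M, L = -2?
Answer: 33 + √(-13 - 45*I*√51) ≈ 45.422 - 12.935*I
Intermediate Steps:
m = -45*I*√51 (m = -9*√(-1073 - 202) = -45*I*√51 ≈ -321.36*I)
K = √(-13 - 45*I*√51) (K = √(-45*I*√51 + (-15 - 1*(-2))) = √(-45*I*√51 + (-15 + 2)) = √(-45*I*√51 - 13) = √(-13 - 45*I*√51) ≈ 12.422 - 12.935*I)
33 + K = 33 + √(-13 - 45*I*√51)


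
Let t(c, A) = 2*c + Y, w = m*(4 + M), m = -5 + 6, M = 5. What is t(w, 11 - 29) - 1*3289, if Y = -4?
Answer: -3275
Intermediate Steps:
m = 1
w = 9 (w = 1*(4 + 5) = 1*9 = 9)
t(c, A) = -4 + 2*c (t(c, A) = 2*c - 4 = -4 + 2*c)
t(w, 11 - 29) - 1*3289 = (-4 + 2*9) - 1*3289 = (-4 + 18) - 3289 = 14 - 3289 = -3275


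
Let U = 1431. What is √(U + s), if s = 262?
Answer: √1693 ≈ 41.146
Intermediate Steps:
√(U + s) = √(1431 + 262) = √1693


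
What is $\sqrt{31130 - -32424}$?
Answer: $\sqrt{63554} \approx 252.1$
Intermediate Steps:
$\sqrt{31130 - -32424} = \sqrt{31130 + 32424} = \sqrt{63554}$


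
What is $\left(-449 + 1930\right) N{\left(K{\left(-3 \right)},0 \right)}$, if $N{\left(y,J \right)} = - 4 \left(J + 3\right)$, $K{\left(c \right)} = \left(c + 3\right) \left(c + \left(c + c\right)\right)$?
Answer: $-17772$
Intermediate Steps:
$K{\left(c \right)} = 3 c \left(3 + c\right)$ ($K{\left(c \right)} = \left(3 + c\right) \left(c + 2 c\right) = \left(3 + c\right) 3 c = 3 c \left(3 + c\right)$)
$N{\left(y,J \right)} = -12 - 4 J$ ($N{\left(y,J \right)} = - 4 \left(3 + J\right) = -12 - 4 J$)
$\left(-449 + 1930\right) N{\left(K{\left(-3 \right)},0 \right)} = \left(-449 + 1930\right) \left(-12 - 0\right) = 1481 \left(-12 + 0\right) = 1481 \left(-12\right) = -17772$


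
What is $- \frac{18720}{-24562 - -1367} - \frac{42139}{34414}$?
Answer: $- \frac{66636805}{159646546} \approx -0.4174$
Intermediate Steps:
$- \frac{18720}{-24562 - -1367} - \frac{42139}{34414} = - \frac{18720}{-24562 + 1367} - \frac{42139}{34414} = - \frac{18720}{-23195} - \frac{42139}{34414} = \left(-18720\right) \left(- \frac{1}{23195}\right) - \frac{42139}{34414} = \frac{3744}{4639} - \frac{42139}{34414} = - \frac{66636805}{159646546}$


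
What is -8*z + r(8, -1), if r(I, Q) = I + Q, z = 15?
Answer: -113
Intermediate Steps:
-8*z + r(8, -1) = -8*15 + (8 - 1) = -120 + 7 = -113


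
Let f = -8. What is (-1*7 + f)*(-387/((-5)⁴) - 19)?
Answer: 36786/125 ≈ 294.29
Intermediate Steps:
(-1*7 + f)*(-387/((-5)⁴) - 19) = (-1*7 - 8)*(-387/((-5)⁴) - 19) = (-7 - 8)*(-387/625 - 19) = -15*(-387*1/625 - 19) = -15*(-387/625 - 19) = -15*(-12262/625) = 36786/125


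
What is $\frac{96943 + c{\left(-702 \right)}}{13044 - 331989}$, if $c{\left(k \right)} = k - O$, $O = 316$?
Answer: $- \frac{6395}{21263} \approx -0.30076$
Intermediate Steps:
$c{\left(k \right)} = -316 + k$ ($c{\left(k \right)} = k - 316 = -316 + k$)
$\frac{96943 + c{\left(-702 \right)}}{13044 - 331989} = \frac{96943 - 1018}{13044 - 331989} = \frac{96943 - 1018}{-318945} = 95925 \left(- \frac{1}{318945}\right) = - \frac{6395}{21263}$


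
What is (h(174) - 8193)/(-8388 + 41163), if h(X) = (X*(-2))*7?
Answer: -3543/10925 ≈ -0.32430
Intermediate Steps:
h(X) = -14*X (h(X) = -2*X*7 = -14*X)
(h(174) - 8193)/(-8388 + 41163) = (-14*174 - 8193)/(-8388 + 41163) = (-2436 - 8193)/32775 = -10629*1/32775 = -3543/10925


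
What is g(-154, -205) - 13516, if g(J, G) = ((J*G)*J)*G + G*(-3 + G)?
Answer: 996694024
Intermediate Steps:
g(J, G) = G*(-3 + G) + G²*J² (g(J, G) = ((G*J)*J)*G + G*(-3 + G) = (G*J²)*G + G*(-3 + G) = G²*J² + G*(-3 + G) = G*(-3 + G) + G²*J²)
g(-154, -205) - 13516 = -205*(-3 - 205 - 205*(-154)²) - 13516 = -205*(-3 - 205 - 205*23716) - 13516 = -205*(-3 - 205 - 4861780) - 13516 = -205*(-4861988) - 13516 = 996707540 - 13516 = 996694024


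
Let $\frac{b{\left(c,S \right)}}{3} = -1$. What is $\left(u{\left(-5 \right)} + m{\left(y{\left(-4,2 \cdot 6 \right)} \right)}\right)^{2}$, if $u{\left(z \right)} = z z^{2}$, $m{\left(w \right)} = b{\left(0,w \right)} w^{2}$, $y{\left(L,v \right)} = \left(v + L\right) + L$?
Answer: $29929$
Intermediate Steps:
$b{\left(c,S \right)} = -3$ ($b{\left(c,S \right)} = 3 \left(-1\right) = -3$)
$y{\left(L,v \right)} = v + 2 L$ ($y{\left(L,v \right)} = \left(L + v\right) + L = v + 2 L$)
$m{\left(w \right)} = - 3 w^{2}$
$u{\left(z \right)} = z^{3}$
$\left(u{\left(-5 \right)} + m{\left(y{\left(-4,2 \cdot 6 \right)} \right)}\right)^{2} = \left(\left(-5\right)^{3} - 3 \left(2 \cdot 6 + 2 \left(-4\right)\right)^{2}\right)^{2} = \left(-125 - 3 \left(12 - 8\right)^{2}\right)^{2} = \left(-125 - 3 \cdot 4^{2}\right)^{2} = \left(-125 - 48\right)^{2} = \left(-173\right)^{2} = 29929$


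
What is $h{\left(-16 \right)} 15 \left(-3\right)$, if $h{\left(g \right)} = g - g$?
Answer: $0$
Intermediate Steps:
$h{\left(g \right)} = 0$
$h{\left(-16 \right)} 15 \left(-3\right) = 0 \cdot 15 \left(-3\right) = 0 \left(-45\right) = 0$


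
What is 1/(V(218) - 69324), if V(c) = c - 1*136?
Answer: -1/69242 ≈ -1.4442e-5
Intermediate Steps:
V(c) = -136 + c (V(c) = c - 136 = -136 + c)
1/(V(218) - 69324) = 1/((-136 + 218) - 69324) = 1/(82 - 69324) = 1/(-69242) = -1/69242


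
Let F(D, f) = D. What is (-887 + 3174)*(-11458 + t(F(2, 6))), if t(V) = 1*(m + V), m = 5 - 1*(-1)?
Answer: -26186150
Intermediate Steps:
m = 6 (m = 5 + 1 = 6)
t(V) = 6 + V (t(V) = 1*(6 + V) = 6 + V)
(-887 + 3174)*(-11458 + t(F(2, 6))) = (-887 + 3174)*(-11458 + (6 + 2)) = 2287*(-11458 + 8) = 2287*(-11450) = -26186150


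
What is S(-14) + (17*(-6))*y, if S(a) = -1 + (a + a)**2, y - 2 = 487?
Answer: -49095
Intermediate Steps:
y = 489 (y = 2 + 487 = 489)
S(a) = -1 + 4*a**2 (S(a) = -1 + (2*a)**2 = -1 + 4*a**2)
S(-14) + (17*(-6))*y = (-1 + 4*(-14)**2) + (17*(-6))*489 = (-1 + 4*196) - 102*489 = (-1 + 784) - 49878 = 783 - 49878 = -49095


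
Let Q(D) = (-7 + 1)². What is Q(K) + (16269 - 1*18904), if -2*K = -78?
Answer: -2599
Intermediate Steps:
K = 39 (K = -½*(-78) = 39)
Q(D) = 36 (Q(D) = (-6)² = 36)
Q(K) + (16269 - 1*18904) = 36 + (16269 - 1*18904) = 36 + (16269 - 18904) = 36 - 2635 = -2599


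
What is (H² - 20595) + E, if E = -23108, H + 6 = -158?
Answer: -16807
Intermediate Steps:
H = -164 (H = -6 - 158 = -164)
(H² - 20595) + E = ((-164)² - 20595) - 23108 = (26896 - 20595) - 23108 = 6301 - 23108 = -16807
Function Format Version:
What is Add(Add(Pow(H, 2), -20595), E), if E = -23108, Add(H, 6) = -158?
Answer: -16807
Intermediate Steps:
H = -164 (H = Add(-6, -158) = -164)
Add(Add(Pow(H, 2), -20595), E) = Add(Add(Pow(-164, 2), -20595), -23108) = Add(Add(26896, -20595), -23108) = Add(6301, -23108) = -16807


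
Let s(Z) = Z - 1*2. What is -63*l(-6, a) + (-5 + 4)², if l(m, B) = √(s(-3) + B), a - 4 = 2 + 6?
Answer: 1 - 63*√7 ≈ -165.68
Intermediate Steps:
s(Z) = -2 + Z (s(Z) = Z - 2 = -2 + Z)
a = 12 (a = 4 + (2 + 6) = 4 + 8 = 12)
l(m, B) = √(-5 + B) (l(m, B) = √((-2 - 3) + B) = √(-5 + B))
-63*l(-6, a) + (-5 + 4)² = -63*√(-5 + 12) + (-5 + 4)² = -63*√7 + (-1)² = -63*√7 + 1 = 1 - 63*√7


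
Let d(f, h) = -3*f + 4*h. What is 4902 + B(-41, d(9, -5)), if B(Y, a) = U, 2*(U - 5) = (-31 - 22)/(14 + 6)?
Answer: 196227/40 ≈ 4905.7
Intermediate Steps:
U = 147/40 (U = 5 + ((-31 - 22)/(14 + 6))/2 = 5 + (-53/20)/2 = 5 + (-53*1/20)/2 = 5 + (½)*(-53/20) = 5 - 53/40 = 147/40 ≈ 3.6750)
B(Y, a) = 147/40
4902 + B(-41, d(9, -5)) = 4902 + 147/40 = 196227/40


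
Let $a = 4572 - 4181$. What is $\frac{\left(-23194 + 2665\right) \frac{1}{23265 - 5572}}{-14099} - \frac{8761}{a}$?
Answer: $- \frac{95019783656}{4240711319} \approx -22.407$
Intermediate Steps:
$a = 391$ ($a = 4572 - 4181 = 391$)
$\frac{\left(-23194 + 2665\right) \frac{1}{23265 - 5572}}{-14099} - \frac{8761}{a} = \frac{\left(-23194 + 2665\right) \frac{1}{23265 - 5572}}{-14099} - \frac{8761}{391} = - \frac{20529}{17693} \left(- \frac{1}{14099}\right) - \frac{8761}{391} = \left(-20529\right) \frac{1}{17693} \left(- \frac{1}{14099}\right) - \frac{8761}{391} = \left(- \frac{20529}{17693}\right) \left(- \frac{1}{14099}\right) - \frac{8761}{391} = \frac{20529}{249453607} - \frac{8761}{391} = - \frac{95019783656}{4240711319}$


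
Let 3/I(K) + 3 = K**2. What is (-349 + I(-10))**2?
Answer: 1145822500/9409 ≈ 1.2178e+5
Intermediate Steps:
I(K) = 3/(-3 + K**2)
(-349 + I(-10))**2 = (-349 + 3/(-3 + (-10)**2))**2 = (-349 + 3/(-3 + 100))**2 = (-349 + 3/97)**2 = (-33850/97)**2 = 1145822500/9409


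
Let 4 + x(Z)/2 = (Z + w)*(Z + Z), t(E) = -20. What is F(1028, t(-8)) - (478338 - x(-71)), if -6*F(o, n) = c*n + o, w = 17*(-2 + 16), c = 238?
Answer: -525152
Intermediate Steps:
w = 238 (w = 17*14 = 238)
x(Z) = -8 + 4*Z*(238 + Z) (x(Z) = -8 + 2*((Z + 238)*(Z + Z)) = -8 + 2*((238 + Z)*(2*Z)) = -8 + 2*(2*Z*(238 + Z)) = -8 + 4*Z*(238 + Z))
F(o, n) = -119*n/3 - o/6 (F(o, n) = -(238*n + o)/6 = -(o + 238*n)/6 = -119*n/3 - o/6)
F(1028, t(-8)) - (478338 - x(-71)) = (-119/3*(-20) - ⅙*1028) - (478338 - (-8 + 4*(-71)² + 952*(-71))) = (2380/3 - 514/3) - (478338 - (-8 + 4*5041 - 67592)) = 622 - (478338 - (-8 + 20164 - 67592)) = 622 - (478338 - 1*(-47436)) = 622 - (478338 + 47436) = 622 - 1*525774 = 622 - 525774 = -525152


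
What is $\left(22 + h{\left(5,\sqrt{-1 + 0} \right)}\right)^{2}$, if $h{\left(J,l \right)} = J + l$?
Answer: $\left(27 + i\right)^{2} \approx 728.0 + 54.0 i$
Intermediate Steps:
$\left(22 + h{\left(5,\sqrt{-1 + 0} \right)}\right)^{2} = \left(22 + \left(5 + \sqrt{-1 + 0}\right)\right)^{2} = \left(22 + \left(5 + \sqrt{-1}\right)\right)^{2} = \left(22 + \left(5 + i\right)\right)^{2} = \left(27 + i\right)^{2}$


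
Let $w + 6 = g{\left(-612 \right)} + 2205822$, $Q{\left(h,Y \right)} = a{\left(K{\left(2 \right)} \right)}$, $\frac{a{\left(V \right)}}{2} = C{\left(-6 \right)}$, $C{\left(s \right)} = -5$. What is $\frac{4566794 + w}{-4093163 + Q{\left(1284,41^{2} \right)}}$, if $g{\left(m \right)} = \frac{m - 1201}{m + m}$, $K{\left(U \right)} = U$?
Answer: $- \frac{8289676453}{5010043752} \approx -1.6546$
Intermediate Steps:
$g{\left(m \right)} = \frac{-1201 + m}{2 m}$
$a{\left(V \right)} = -10$ ($a{\left(V \right)} = 2 \left(-5\right) = -10$)
$Q{\left(h,Y \right)} = -10$
$w = \frac{2699920597}{1224}$ ($w = -6 + \left(\frac{-1201 - 612}{2 \left(-612\right)} + 2205822\right) = -6 + \left(\frac{1}{2} \left(- \frac{1}{612}\right) \left(-1813\right) + 2205822\right) = -6 + \left(\frac{1813}{1224} + 2205822\right) = -6 + \frac{2699927941}{1224} = \frac{2699920597}{1224} \approx 2.2058 \cdot 10^{6}$)
$\frac{4566794 + w}{-4093163 + Q{\left(1284,41^{2} \right)}} = \frac{4566794 + \frac{2699920597}{1224}}{-4093163 - 10} = \frac{8289676453}{1224 \left(-4093173\right)} = \frac{8289676453}{1224} \left(- \frac{1}{4093173}\right) = - \frac{8289676453}{5010043752}$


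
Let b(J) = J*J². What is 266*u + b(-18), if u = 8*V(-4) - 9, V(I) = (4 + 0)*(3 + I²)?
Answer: 153502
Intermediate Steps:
V(I) = 12 + 4*I² (V(I) = 4*(3 + I²) = 12 + 4*I²)
u = 599 (u = 8*(12 + 4*(-4)²) - 9 = 8*(12 + 4*16) - 9 = 8*(12 + 64) - 9 = 8*76 - 9 = 608 - 9 = 599)
b(J) = J³
266*u + b(-18) = 266*599 + (-18)³ = 159334 - 5832 = 153502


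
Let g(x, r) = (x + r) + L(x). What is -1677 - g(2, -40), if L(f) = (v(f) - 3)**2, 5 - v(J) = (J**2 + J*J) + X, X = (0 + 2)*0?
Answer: -1675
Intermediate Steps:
X = 0 (X = 2*0 = 0)
v(J) = 5 - 2*J**2 (v(J) = 5 - ((J**2 + J*J) + 0) = 5 - ((J**2 + J**2) + 0) = 5 - (2*J**2 + 0) = 5 - 2*J**2)
L(f) = (2 - 2*f**2)**2 (L(f) = ((5 - 2*f**2) - 3)**2 = (2 - 2*f**2)**2)
g(x, r) = r + x + 4*(-1 + x**2)**2 (g(x, r) = (x + r) + 4*(-1 + x**2)**2 = (r + x) + 4*(-1 + x**2)**2 = r + x + 4*(-1 + x**2)**2)
-1677 - g(2, -40) = -1677 - (-40 + 2 + 4*(-1 + 2**2)**2) = -1677 - (-40 + 2 + 4*(-1 + 4)**2) = -1677 - (-40 + 2 + 4*3**2) = -1677 - (-40 + 2 + 4*9) = -1677 - (-40 + 2 + 36) = -1677 - 1*(-2) = -1677 + 2 = -1675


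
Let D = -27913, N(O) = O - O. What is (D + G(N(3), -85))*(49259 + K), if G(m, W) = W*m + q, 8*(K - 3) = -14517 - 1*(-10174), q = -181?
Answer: -5474860391/4 ≈ -1.3687e+9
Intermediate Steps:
K = -4319/8 (K = 3 + (-14517 - 1*(-10174))/8 = 3 + (-14517 + 10174)/8 = 3 + (1/8)*(-4343) = 3 - 4343/8 = -4319/8 ≈ -539.88)
N(O) = 0
G(m, W) = -181 + W*m (G(m, W) = W*m - 181 = -181 + W*m)
(D + G(N(3), -85))*(49259 + K) = (-27913 + (-181 - 85*0))*(49259 - 4319/8) = (-27913 + (-181 + 0))*(389753/8) = (-27913 - 181)*(389753/8) = -28094*389753/8 = -5474860391/4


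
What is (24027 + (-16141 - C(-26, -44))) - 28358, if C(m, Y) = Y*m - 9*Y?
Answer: -22012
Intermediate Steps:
C(m, Y) = -9*Y + Y*m
(24027 + (-16141 - C(-26, -44))) - 28358 = (24027 + (-16141 - (-44)*(-9 - 26))) - 28358 = (24027 + (-16141 - (-44)*(-35))) - 28358 = (24027 + (-16141 - 1*1540)) - 28358 = (24027 + (-16141 - 1540)) - 28358 = (24027 - 17681) - 28358 = 6346 - 28358 = -22012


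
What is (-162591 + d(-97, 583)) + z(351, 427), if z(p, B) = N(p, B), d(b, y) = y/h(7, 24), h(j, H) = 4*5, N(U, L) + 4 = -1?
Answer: -3251337/20 ≈ -1.6257e+5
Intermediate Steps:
N(U, L) = -5 (N(U, L) = -4 - 1 = -5)
h(j, H) = 20
d(b, y) = y/20
z(p, B) = -5
(-162591 + d(-97, 583)) + z(351, 427) = (-162591 + (1/20)*583) - 5 = (-162591 + 583/20) - 5 = -3251237/20 - 5 = -3251337/20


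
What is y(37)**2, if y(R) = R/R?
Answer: 1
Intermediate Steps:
y(R) = 1
y(37)**2 = 1**2 = 1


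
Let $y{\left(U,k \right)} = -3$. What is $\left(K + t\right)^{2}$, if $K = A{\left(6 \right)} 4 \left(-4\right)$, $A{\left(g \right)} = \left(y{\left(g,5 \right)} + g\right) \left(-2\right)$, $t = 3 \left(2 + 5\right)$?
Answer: $13689$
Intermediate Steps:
$t = 21$ ($t = 3 \cdot 7 = 21$)
$A{\left(g \right)} = 6 - 2 g$ ($A{\left(g \right)} = \left(-3 + g\right) \left(-2\right) = 6 - 2 g$)
$K = 96$ ($K = \left(6 - 12\right) 4 \left(-4\right) = \left(-6\right) 4 \left(-4\right) = \left(-24\right) \left(-4\right) = 96$)
$\left(K + t\right)^{2} = \left(96 + 21\right)^{2} = 117^{2} = 13689$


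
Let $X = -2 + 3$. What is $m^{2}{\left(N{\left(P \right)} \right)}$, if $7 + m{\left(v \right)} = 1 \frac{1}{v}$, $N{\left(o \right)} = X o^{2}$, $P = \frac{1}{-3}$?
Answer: $4$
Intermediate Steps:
$X = 1$
$P = - \frac{1}{3} \approx -0.33333$
$N{\left(o \right)} = o^{2}$ ($N{\left(o \right)} = 1 o^{2} = o^{2}$)
$m{\left(v \right)} = -7 + \frac{1}{v}$ ($m{\left(v \right)} = -7 + 1 \frac{1}{v} = -7 + \frac{1}{v}$)
$m^{2}{\left(N{\left(P \right)} \right)} = \left(-7 + \frac{1}{\left(- \frac{1}{3}\right)^{2}}\right)^{2} = \left(-7 + \frac{1}{\frac{1}{9}}\right)^{2} = \left(-7 + 9\right)^{2} = 2^{2} = 4$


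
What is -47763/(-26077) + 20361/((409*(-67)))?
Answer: 777895692/714588031 ≈ 1.0886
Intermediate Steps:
-47763/(-26077) + 20361/((409*(-67))) = -47763*(-1/26077) + 20361/(-27403) = 47763/26077 + 20361*(-1/27403) = 47763/26077 - 20361/27403 = 777895692/714588031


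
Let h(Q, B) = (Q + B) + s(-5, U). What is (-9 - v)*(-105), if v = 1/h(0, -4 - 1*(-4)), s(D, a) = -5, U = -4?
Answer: 924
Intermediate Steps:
h(Q, B) = -5 + B + Q (h(Q, B) = (Q + B) - 5 = (B + Q) - 5 = -5 + B + Q)
v = -⅕ (v = 1/(-5 + (-4 - 1*(-4)) + 0) = 1/(-5 + (-4 + 4) + 0) = 1/(-5 + 0 + 0) = 1/(-5) = -⅕ ≈ -0.20000)
(-9 - v)*(-105) = (-9 - 1*(-⅕))*(-105) = (-9 + ⅕)*(-105) = -44/5*(-105) = 924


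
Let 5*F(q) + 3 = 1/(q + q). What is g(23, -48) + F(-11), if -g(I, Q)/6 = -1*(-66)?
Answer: -43627/110 ≈ -396.61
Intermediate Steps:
F(q) = -⅗ + 1/(10*q) (F(q) = -⅗ + 1/(5*(q + q)) = -⅗ + 1/(5*((2*q))) = -⅗ + (1/(2*q))/5 = -⅗ + 1/(10*q))
g(I, Q) = -396 (g(I, Q) = -(-6)*(-66) = -6*66 = -396)
g(23, -48) + F(-11) = -396 + (⅒)*(1 - 6*(-11))/(-11) = -396 + (⅒)*(-1/11)*(1 + 66) = -396 + (⅒)*(-1/11)*67 = -396 - 67/110 = -43627/110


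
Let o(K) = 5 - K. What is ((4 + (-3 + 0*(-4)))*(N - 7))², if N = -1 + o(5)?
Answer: 64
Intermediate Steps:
N = -1 (N = -1 + (5 - 1*5) = -1 + (5 - 5) = -1 + 0 = -1)
((4 + (-3 + 0*(-4)))*(N - 7))² = ((4 + (-3 + 0*(-4)))*(-1 - 7))² = ((4 + (-3 + 0))*(-8))² = ((4 - 3)*(-8))² = (1*(-8))² = (-8)² = 64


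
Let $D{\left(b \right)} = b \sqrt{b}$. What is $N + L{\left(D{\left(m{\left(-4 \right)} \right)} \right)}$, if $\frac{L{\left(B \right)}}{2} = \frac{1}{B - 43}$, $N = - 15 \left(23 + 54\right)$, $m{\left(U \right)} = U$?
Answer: $- \frac{2209601}{1913} + \frac{16 i}{1913} \approx -1155.0 + 0.0083638 i$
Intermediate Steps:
$D{\left(b \right)} = b^{\frac{3}{2}}$
$N = -1155$ ($N = \left(-15\right) 77 = -1155$)
$L{\left(B \right)} = \frac{2}{-43 + B}$ ($L{\left(B \right)} = \frac{2}{B - 43} = \frac{2}{-43 + B}$)
$N + L{\left(D{\left(m{\left(-4 \right)} \right)} \right)} = -1155 + \frac{2}{-43 + \left(-4\right)^{\frac{3}{2}}} = -1155 + \frac{2}{-43 - 8 i} = -1155 + 2 \frac{-43 + 8 i}{1913} = -1155 + \frac{2 \left(-43 + 8 i\right)}{1913}$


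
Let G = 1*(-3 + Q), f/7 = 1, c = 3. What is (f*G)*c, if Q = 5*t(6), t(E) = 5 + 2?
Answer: 672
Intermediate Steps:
t(E) = 7
Q = 35 (Q = 5*7 = 35)
f = 7 (f = 7*1 = 7)
G = 32 (G = 1*(-3 + 35) = 1*32 = 32)
(f*G)*c = (7*32)*3 = 224*3 = 672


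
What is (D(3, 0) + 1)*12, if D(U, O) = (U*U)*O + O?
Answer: 12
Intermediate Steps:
D(U, O) = O + O*U**2 (D(U, O) = U**2*O + O = O*U**2 + O = O + O*U**2)
(D(3, 0) + 1)*12 = (0*(1 + 3**2) + 1)*12 = (0*(1 + 9) + 1)*12 = (0*10 + 1)*12 = (0 + 1)*12 = 1*12 = 12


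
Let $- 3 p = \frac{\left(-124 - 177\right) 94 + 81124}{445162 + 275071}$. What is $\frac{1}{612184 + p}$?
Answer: $\frac{720233}{440915101262} \approx 1.6335 \cdot 10^{-6}$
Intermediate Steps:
$p = - \frac{17610}{720233}$ ($p = - \frac{\left(\left(-124 - 177\right) 94 + 81124\right) \frac{1}{445162 + 275071}}{3} = - \frac{\left(\left(-301\right) 94 + 81124\right) \frac{1}{720233}}{3} = - \frac{\left(-28294 + 81124\right) \frac{1}{720233}}{3} = - \frac{52830 \cdot \frac{1}{720233}}{3} = \left(- \frac{1}{3}\right) \frac{52830}{720233} = - \frac{17610}{720233} \approx -0.02445$)
$\frac{1}{612184 + p} = \frac{1}{612184 - \frac{17610}{720233}} = \frac{1}{\frac{440915101262}{720233}} = \frac{720233}{440915101262}$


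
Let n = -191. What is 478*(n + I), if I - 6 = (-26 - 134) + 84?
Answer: -124758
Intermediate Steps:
I = -70 (I = 6 + ((-26 - 134) + 84) = 6 + (-160 + 84) = 6 - 76 = -70)
478*(n + I) = 478*(-191 - 70) = 478*(-261) = -124758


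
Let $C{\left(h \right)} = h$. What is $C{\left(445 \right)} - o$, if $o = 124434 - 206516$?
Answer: $82527$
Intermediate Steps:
$o = -82082$ ($o = 124434 - 206516 = -82082$)
$C{\left(445 \right)} - o = 445 - -82082 = 445 + 82082 = 82527$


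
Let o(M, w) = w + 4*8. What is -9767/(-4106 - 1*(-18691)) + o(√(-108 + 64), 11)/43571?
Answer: -424930802/635483035 ≈ -0.66867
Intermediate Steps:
o(M, w) = 32 + w (o(M, w) = w + 32 = 32 + w)
-9767/(-4106 - 1*(-18691)) + o(√(-108 + 64), 11)/43571 = -9767/(-4106 - 1*(-18691)) + (32 + 11)/43571 = -9767/(-4106 + 18691) + 43*(1/43571) = -9767/14585 + 43/43571 = -424930802/635483035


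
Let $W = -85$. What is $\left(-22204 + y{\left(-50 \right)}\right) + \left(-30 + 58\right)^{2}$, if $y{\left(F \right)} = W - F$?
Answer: $-21455$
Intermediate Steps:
$y{\left(F \right)} = -85 - F$
$\left(-22204 + y{\left(-50 \right)}\right) + \left(-30 + 58\right)^{2} = \left(-22204 - 35\right) + \left(-30 + 58\right)^{2} = \left(-22204 + \left(-85 + 50\right)\right) + 28^{2} = \left(-22204 - 35\right) + 784 = -22239 + 784 = -21455$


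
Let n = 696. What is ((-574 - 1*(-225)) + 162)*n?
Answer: -130152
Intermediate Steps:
((-574 - 1*(-225)) + 162)*n = ((-574 - 1*(-225)) + 162)*696 = ((-574 + 225) + 162)*696 = (-349 + 162)*696 = -187*696 = -130152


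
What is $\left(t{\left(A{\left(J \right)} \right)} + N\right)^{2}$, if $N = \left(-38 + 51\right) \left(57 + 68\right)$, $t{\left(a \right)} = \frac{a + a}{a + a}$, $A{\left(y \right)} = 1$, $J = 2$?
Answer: $2643876$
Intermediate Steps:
$t{\left(a \right)} = 1$ ($t{\left(a \right)} = \frac{2 a}{2 a} = 2 a \frac{1}{2 a} = 1$)
$N = 1625$ ($N = 13 \cdot 125 = 1625$)
$\left(t{\left(A{\left(J \right)} \right)} + N\right)^{2} = \left(1 + 1625\right)^{2} = 1626^{2} = 2643876$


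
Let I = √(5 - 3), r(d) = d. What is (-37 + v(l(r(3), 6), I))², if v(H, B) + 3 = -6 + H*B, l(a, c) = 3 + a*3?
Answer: 2404 - 1104*√2 ≈ 842.71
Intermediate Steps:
l(a, c) = 3 + 3*a
I = √2 ≈ 1.4142
v(H, B) = -9 + B*H (v(H, B) = -3 + (-6 + H*B) = -3 + (-6 + B*H) = -9 + B*H)
(-37 + v(l(r(3), 6), I))² = (-37 + (-9 + √2*(3 + 3*3)))² = (-37 + (-9 + √2*(3 + 9)))² = (-37 + (-9 + √2*12))² = (-37 + (-9 + 12*√2))² = (-46 + 12*√2)²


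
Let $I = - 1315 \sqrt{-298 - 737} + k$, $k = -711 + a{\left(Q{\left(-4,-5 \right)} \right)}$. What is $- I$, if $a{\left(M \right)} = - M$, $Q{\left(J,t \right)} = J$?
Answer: $707 + 3945 i \sqrt{115} \approx 707.0 + 42305.0 i$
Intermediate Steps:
$k = -707$ ($k = -711 - -4 = -711 + 4 = -707$)
$I = -707 - 3945 i \sqrt{115}$ ($I = - 1315 \sqrt{-298 - 737} - 707 = - 1315 \sqrt{-1035} - 707 = - 1315 \cdot 3 i \sqrt{115} - 707 = - 3945 i \sqrt{115} - 707 = -707 - 3945 i \sqrt{115} \approx -707.0 - 42305.0 i$)
$- I = - (-707 - 3945 i \sqrt{115}) = 707 + 3945 i \sqrt{115}$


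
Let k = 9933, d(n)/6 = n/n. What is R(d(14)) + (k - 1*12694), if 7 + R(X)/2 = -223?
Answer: -3221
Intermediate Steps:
d(n) = 6 (d(n) = 6*(n/n) = 6*1 = 6)
R(X) = -460 (R(X) = -14 + 2*(-223) = -14 - 446 = -460)
R(d(14)) + (k - 1*12694) = -460 + (9933 - 1*12694) = -460 + (9933 - 12694) = -460 - 2761 = -3221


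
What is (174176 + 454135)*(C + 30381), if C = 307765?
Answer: 212460851406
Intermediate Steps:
(174176 + 454135)*(C + 30381) = (174176 + 454135)*(307765 + 30381) = 628311*338146 = 212460851406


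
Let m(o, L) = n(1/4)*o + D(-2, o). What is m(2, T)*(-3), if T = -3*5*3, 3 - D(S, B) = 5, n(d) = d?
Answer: 9/2 ≈ 4.5000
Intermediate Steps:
D(S, B) = -2 (D(S, B) = 3 - 1*5 = 3 - 5 = -2)
T = -45 (T = -15*3 = -45)
m(o, L) = -2 + o/4 (m(o, L) = o/4 - 2 = -2 + o/4)
m(2, T)*(-3) = (-2 + (1/4)*2)*(-3) = (-2 + 1/2)*(-3) = -3/2*(-3) = 9/2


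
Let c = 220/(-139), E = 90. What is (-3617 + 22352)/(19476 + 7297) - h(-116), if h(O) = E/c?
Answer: 33905193/589006 ≈ 57.563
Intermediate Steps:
c = -220/139 (c = 220*(-1/139) = -220/139 ≈ -1.5827)
h(O) = -1251/22 (h(O) = 90/(-220/139) = 90*(-139/220) = -1251/22)
(-3617 + 22352)/(19476 + 7297) - h(-116) = (-3617 + 22352)/(19476 + 7297) - 1*(-1251/22) = 18735/26773 + 1251/22 = 33905193/589006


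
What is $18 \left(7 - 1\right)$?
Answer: $108$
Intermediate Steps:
$18 \left(7 - 1\right) = 18 \cdot 6 = 108$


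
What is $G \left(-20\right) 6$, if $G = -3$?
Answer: $360$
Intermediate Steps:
$G \left(-20\right) 6 = \left(-3\right) \left(-20\right) 6 = 60 \cdot 6 = 360$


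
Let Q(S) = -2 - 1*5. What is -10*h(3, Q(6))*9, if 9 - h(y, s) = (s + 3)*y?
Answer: -1890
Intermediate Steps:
Q(S) = -7 (Q(S) = -2 - 5 = -7)
h(y, s) = 9 - y*(3 + s) (h(y, s) = 9 - (s + 3)*y = 9 - (3 + s)*y = 9 - y*(3 + s))
-10*h(3, Q(6))*9 = -10*(9 - 3*3 - 1*(-7)*3)*9 = -10*(9 - 9 + 21)*9 = -10*21*9 = -210*9 = -1890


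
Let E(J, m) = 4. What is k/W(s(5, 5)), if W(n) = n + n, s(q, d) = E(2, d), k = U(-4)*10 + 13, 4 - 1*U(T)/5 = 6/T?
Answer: 36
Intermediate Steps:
U(T) = 20 - 30/T
k = 288 (k = (20 - 30/(-4))*10 + 13 = (20 - 30*(-¼))*10 + 13 = (20 + 15/2)*10 + 13 = (55/2)*10 + 13 = 275 + 13 = 288)
s(q, d) = 4
W(n) = 2*n
k/W(s(5, 5)) = 288/((2*4)) = 288/8 = 288*(⅛) = 36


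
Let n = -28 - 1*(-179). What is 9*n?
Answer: 1359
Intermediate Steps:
n = 151 (n = -28 + 179 = 151)
9*n = 9*151 = 1359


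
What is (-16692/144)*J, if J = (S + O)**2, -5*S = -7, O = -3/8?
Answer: -2338271/19200 ≈ -121.78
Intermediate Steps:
O = -3/8 (O = -3*1/8 = -3/8 ≈ -0.37500)
S = 7/5 (S = -1/5*(-7) = 7/5 ≈ 1.4000)
J = 1681/1600 (J = (7/5 - 3/8)**2 = (41/40)**2 = 1681/1600 ≈ 1.0506)
(-16692/144)*J = -16692/144*(1681/1600) = -78*107/72*(1681/1600) = -1391/12*1681/1600 = -2338271/19200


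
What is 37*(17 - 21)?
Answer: -148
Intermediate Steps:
37*(17 - 21) = 37*(-4) = -148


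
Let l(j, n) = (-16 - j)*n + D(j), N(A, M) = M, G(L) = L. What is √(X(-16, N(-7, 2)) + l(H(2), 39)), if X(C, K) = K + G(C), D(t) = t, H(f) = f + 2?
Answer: I*√790 ≈ 28.107*I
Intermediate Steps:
H(f) = 2 + f
X(C, K) = C + K (X(C, K) = K + C = C + K)
l(j, n) = j + n*(-16 - j) (l(j, n) = (-16 - j)*n + j = n*(-16 - j) + j = j + n*(-16 - j))
√(X(-16, N(-7, 2)) + l(H(2), 39)) = √((-16 + 2) + ((2 + 2) - 16*39 - 1*(2 + 2)*39)) = √(-14 + (4 - 624 - 1*4*39)) = √(-14 + (4 - 624 - 156)) = √(-14 - 776) = √(-790) = I*√790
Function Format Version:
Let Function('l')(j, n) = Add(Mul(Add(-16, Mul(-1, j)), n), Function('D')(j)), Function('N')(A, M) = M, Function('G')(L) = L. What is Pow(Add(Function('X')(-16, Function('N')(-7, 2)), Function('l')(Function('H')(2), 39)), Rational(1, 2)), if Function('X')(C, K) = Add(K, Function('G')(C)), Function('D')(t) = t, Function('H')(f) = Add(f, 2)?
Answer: Mul(I, Pow(790, Rational(1, 2))) ≈ Mul(28.107, I)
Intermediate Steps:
Function('H')(f) = Add(2, f)
Function('X')(C, K) = Add(C, K) (Function('X')(C, K) = Add(K, C) = Add(C, K))
Function('l')(j, n) = Add(j, Mul(n, Add(-16, Mul(-1, j)))) (Function('l')(j, n) = Add(Mul(Add(-16, Mul(-1, j)), n), j) = Add(Mul(n, Add(-16, Mul(-1, j))), j) = Add(j, Mul(n, Add(-16, Mul(-1, j)))))
Pow(Add(Function('X')(-16, Function('N')(-7, 2)), Function('l')(Function('H')(2), 39)), Rational(1, 2)) = Pow(Add(Add(-16, 2), Add(Add(2, 2), Mul(-16, 39), Mul(-1, Add(2, 2), 39))), Rational(1, 2)) = Pow(Add(-14, Add(4, -624, Mul(-1, 4, 39))), Rational(1, 2)) = Pow(Add(-14, Add(4, -624, -156)), Rational(1, 2)) = Pow(Add(-14, -776), Rational(1, 2)) = Pow(-790, Rational(1, 2)) = Mul(I, Pow(790, Rational(1, 2)))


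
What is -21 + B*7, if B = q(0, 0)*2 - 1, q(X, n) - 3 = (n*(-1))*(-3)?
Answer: 14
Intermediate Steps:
q(X, n) = 3 + 3*n (q(X, n) = 3 + (n*(-1))*(-3) = 3 - n*(-3) = 3 + 3*n)
B = 5 (B = (3 + 3*0)*2 - 1 = (3 + 0)*2 - 1 = 3*2 - 1 = 6 - 1 = 5)
-21 + B*7 = -21 + 5*7 = -21 + 35 = 14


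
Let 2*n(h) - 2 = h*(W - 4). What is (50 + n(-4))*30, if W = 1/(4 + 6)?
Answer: 1764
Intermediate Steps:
W = 1/10 ≈ 0.10000
n(h) = 1 - 39*h/20 (n(h) = 1 + (h*(1/10 - 4))/2 = 1 + (h*(-39/10))/2 = 1 + (-39*h/10)/2 = 1 - 39*h/20)
(50 + n(-4))*30 = (50 + (1 - 39/20*(-4)))*30 = (50 + (1 + 39/5))*30 = (50 + 44/5)*30 = (294/5)*30 = 1764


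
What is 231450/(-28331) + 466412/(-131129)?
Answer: -43563725422/3715015699 ≈ -11.726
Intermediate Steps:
231450/(-28331) + 466412/(-131129) = 231450*(-1/28331) + 466412*(-1/131129) = -231450/28331 - 466412/131129 = -43563725422/3715015699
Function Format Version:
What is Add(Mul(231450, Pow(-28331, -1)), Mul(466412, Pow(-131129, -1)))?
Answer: Rational(-43563725422, 3715015699) ≈ -11.726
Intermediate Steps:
Add(Mul(231450, Pow(-28331, -1)), Mul(466412, Pow(-131129, -1))) = Add(Mul(231450, Rational(-1, 28331)), Mul(466412, Rational(-1, 131129))) = Add(Rational(-231450, 28331), Rational(-466412, 131129)) = Rational(-43563725422, 3715015699)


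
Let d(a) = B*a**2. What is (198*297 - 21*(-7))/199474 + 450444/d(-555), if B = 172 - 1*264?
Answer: 131731327787/471062837850 ≈ 0.27965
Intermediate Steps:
B = -92 (B = 172 - 264 = -92)
d(a) = -92*a**2
(198*297 - 21*(-7))/199474 + 450444/d(-555) = (198*297 - 21*(-7))/199474 + 450444/((-92*(-555)**2)) = (58806 + 147)*(1/199474) + 450444/((-92*308025)) = 58953*(1/199474) + 450444/(-28338300) = 58953/199474 + 450444*(-1/28338300) = 58953/199474 - 37537/2361525 = 131731327787/471062837850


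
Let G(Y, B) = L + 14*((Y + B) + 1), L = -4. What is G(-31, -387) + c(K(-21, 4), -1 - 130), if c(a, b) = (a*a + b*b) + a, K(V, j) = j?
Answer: 11339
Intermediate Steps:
c(a, b) = a + a² + b² (c(a, b) = (a² + b²) + a = a + a² + b²)
G(Y, B) = 10 + 14*B + 14*Y (G(Y, B) = -4 + 14*((Y + B) + 1) = -4 + 14*((B + Y) + 1) = -4 + 14*(1 + B + Y) = -4 + (14 + 14*B + 14*Y) = 10 + 14*B + 14*Y)
G(-31, -387) + c(K(-21, 4), -1 - 130) = (10 + 14*(-387) + 14*(-31)) + (4 + 4² + (-1 - 130)²) = (10 - 5418 - 434) + (4 + 16 + (-131)²) = -5842 + (4 + 16 + 17161) = -5842 + 17181 = 11339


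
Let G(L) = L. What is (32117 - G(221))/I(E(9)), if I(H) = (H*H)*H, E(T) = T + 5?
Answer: 3987/343 ≈ 11.624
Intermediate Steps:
E(T) = 5 + T
I(H) = H³ (I(H) = H²*H = H³)
(32117 - G(221))/I(E(9)) = (32117 - 1*221)/((5 + 9)³) = (32117 - 221)/(14³) = 31896/2744 = 31896*(1/2744) = 3987/343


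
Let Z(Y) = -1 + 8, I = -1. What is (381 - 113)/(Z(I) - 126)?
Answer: -268/119 ≈ -2.2521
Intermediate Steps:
Z(Y) = 7
(381 - 113)/(Z(I) - 126) = (381 - 113)/(7 - 126) = 268/(-119) = 268*(-1/119) = -268/119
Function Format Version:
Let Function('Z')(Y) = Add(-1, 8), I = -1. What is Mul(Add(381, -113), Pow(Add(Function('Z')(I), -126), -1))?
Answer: Rational(-268, 119) ≈ -2.2521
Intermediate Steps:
Function('Z')(Y) = 7
Mul(Add(381, -113), Pow(Add(Function('Z')(I), -126), -1)) = Mul(Add(381, -113), Pow(Add(7, -126), -1)) = Mul(268, Pow(-119, -1)) = Mul(268, Rational(-1, 119)) = Rational(-268, 119)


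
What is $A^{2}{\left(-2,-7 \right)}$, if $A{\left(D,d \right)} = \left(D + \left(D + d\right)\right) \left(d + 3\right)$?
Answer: $1936$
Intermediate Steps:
$A{\left(D,d \right)} = \left(3 + d\right) \left(d + 2 D\right)$ ($A{\left(D,d \right)} = \left(d + 2 D\right) \left(3 + d\right) = \left(3 + d\right) \left(d + 2 D\right)$)
$A^{2}{\left(-2,-7 \right)} = \left(\left(-7\right)^{2} + 3 \left(-7\right) + 6 \left(-2\right) + 2 \left(-2\right) \left(-7\right)\right)^{2} = \left(49 - 21 - 12 + 28\right)^{2} = 44^{2} = 1936$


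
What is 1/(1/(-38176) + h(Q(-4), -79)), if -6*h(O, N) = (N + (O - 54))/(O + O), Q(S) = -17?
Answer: -648992/477217 ≈ -1.3600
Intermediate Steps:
h(O, N) = -(-54 + N + O)/(12*O) (h(O, N) = -(N + (O - 54))/(6*(O + O)) = -(N + (-54 + O))/(6*(2*O)) = -(-54 + N + O)*1/(2*O)/6 = -(-54 + N + O)/(12*O))
1/(1/(-38176) + h(Q(-4), -79)) = 1/(1/(-38176) + (1/12)*(54 - 1*(-79) - 1*(-17))/(-17)) = 1/(-1/38176 + (1/12)*(-1/17)*(54 + 79 + 17)) = 1/(-1/38176 + (1/12)*(-1/17)*150) = 1/(-1/38176 - 25/34) = 1/(-477217/648992) = -648992/477217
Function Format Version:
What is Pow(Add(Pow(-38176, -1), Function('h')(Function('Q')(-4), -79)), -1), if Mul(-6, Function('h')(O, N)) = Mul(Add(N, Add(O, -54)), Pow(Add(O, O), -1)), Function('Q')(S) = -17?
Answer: Rational(-648992, 477217) ≈ -1.3600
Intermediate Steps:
Function('h')(O, N) = Mul(Rational(-1, 12), Pow(O, -1), Add(-54, N, O)) (Function('h')(O, N) = Mul(Rational(-1, 6), Mul(Add(N, Add(O, -54)), Pow(Add(O, O), -1))) = Mul(Rational(-1, 6), Mul(Add(N, Add(-54, O)), Pow(Mul(2, O), -1))) = Mul(Rational(-1, 6), Mul(Add(-54, N, O), Mul(Rational(1, 2), Pow(O, -1)))) = Mul(Rational(-1, 6), Mul(Rational(1, 2), Pow(O, -1), Add(-54, N, O))) = Mul(Rational(-1, 12), Pow(O, -1), Add(-54, N, O)))
Pow(Add(Pow(-38176, -1), Function('h')(Function('Q')(-4), -79)), -1) = Pow(Add(Pow(-38176, -1), Mul(Rational(1, 12), Pow(-17, -1), Add(54, Mul(-1, -79), Mul(-1, -17)))), -1) = Pow(Add(Rational(-1, 38176), Mul(Rational(1, 12), Rational(-1, 17), Add(54, 79, 17))), -1) = Pow(Add(Rational(-1, 38176), Mul(Rational(1, 12), Rational(-1, 17), 150)), -1) = Pow(Add(Rational(-1, 38176), Rational(-25, 34)), -1) = Pow(Rational(-477217, 648992), -1) = Rational(-648992, 477217)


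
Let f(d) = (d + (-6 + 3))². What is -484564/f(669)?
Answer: -121141/110889 ≈ -1.0925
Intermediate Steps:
f(d) = (-3 + d)² (f(d) = (d - 3)² = (-3 + d)²)
-484564/f(669) = -484564/(-3 + 669)² = -484564/(666²) = -484564/443556 = -484564*1/443556 = -121141/110889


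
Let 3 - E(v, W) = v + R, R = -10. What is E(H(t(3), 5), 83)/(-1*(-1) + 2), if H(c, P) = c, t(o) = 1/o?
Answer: 38/9 ≈ 4.2222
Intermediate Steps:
E(v, W) = 13 - v (E(v, W) = 3 - (v - 10) = 3 - (-10 + v) = 3 + (10 - v) = 13 - v)
E(H(t(3), 5), 83)/(-1*(-1) + 2) = (13 - 1/3)/(-1*(-1) + 2) = (13 - 1*⅓)/(1 + 2) = (13 - ⅓)/3 = (⅓)*(38/3) = 38/9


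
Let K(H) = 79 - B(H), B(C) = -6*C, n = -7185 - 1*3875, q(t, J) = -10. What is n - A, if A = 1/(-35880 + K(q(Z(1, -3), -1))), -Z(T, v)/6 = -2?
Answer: -396622659/35861 ≈ -11060.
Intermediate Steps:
Z(T, v) = 12 (Z(T, v) = -6*(-2) = 12)
n = -11060 (n = -7185 - 3875 = -11060)
K(H) = 79 + 6*H (K(H) = 79 - (-6)*H = 79 + 6*H)
A = -1/35861 (A = 1/(-35880 + (79 + 6*(-10))) = 1/(-35880 + (79 - 60)) = 1/(-35880 + 19) = 1/(-35861) = -1/35861 ≈ -2.7885e-5)
n - A = -11060 - 1*(-1/35861) = -11060 + 1/35861 = -396622659/35861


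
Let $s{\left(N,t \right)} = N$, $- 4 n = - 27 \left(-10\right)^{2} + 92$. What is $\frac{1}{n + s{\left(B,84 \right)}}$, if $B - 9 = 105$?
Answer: $\frac{1}{766} \approx 0.0013055$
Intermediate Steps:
$B = 114$ ($B = 9 + 105 = 114$)
$n = 652$ ($n = - \frac{- 27 \left(-10\right)^{2} + 92}{4} = - \frac{\left(-27\right) 100 + 92}{4} = - \frac{-2700 + 92}{4} = \left(- \frac{1}{4}\right) \left(-2608\right) = 652$)
$\frac{1}{n + s{\left(B,84 \right)}} = \frac{1}{652 + 114} = \frac{1}{766}$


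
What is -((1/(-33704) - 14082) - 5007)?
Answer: 643375657/33704 ≈ 19089.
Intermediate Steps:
-((1/(-33704) - 14082) - 5007) = -((-1/33704 - 14082) - 5007) = -(-474619729/33704 - 5007) = -1*(-643375657/33704) = 643375657/33704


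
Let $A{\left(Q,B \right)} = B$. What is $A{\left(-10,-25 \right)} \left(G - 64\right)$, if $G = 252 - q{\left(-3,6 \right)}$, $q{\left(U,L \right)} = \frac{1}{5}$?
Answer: $-4695$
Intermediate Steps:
$q{\left(U,L \right)} = \frac{1}{5}$
$G = \frac{1259}{5}$ ($G = 252 - \frac{1}{5} = \frac{1259}{5} \approx 251.8$)
$A{\left(-10,-25 \right)} \left(G - 64\right) = - 25 \left(\frac{1259}{5} - 64\right) = \left(-25\right) \frac{939}{5} = -4695$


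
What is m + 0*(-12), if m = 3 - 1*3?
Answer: 0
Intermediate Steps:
m = 0 (m = 3 - 3 = 0)
m + 0*(-12) = 0 + 0*(-12) = 0 + 0 = 0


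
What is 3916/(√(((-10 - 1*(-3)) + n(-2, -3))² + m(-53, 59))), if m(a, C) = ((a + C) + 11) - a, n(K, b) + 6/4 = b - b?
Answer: 7832*√569/569 ≈ 328.33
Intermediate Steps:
n(K, b) = -3/2 (n(K, b) = -3/2 + (b - b) = -3/2 + 0 = -3/2)
m(a, C) = 11 + C (m(a, C) = ((C + a) + 11) - a = (11 + C + a) - a = 11 + C)
3916/(√(((-10 - 1*(-3)) + n(-2, -3))² + m(-53, 59))) = 3916/(√(((-10 - 1*(-3)) - 3/2)² + (11 + 59))) = 3916/(√(((-10 + 3) - 3/2)² + 70)) = 3916/(√((-7 - 3/2)² + 70)) = 3916/(√((-17/2)² + 70)) = 3916/(√(289/4 + 70)) = 3916/(√(569/4)) = 3916/((√569/2)) = 3916*(2*√569/569) = 7832*√569/569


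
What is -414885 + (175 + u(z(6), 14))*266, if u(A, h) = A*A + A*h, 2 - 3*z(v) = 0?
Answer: -3291607/9 ≈ -3.6573e+5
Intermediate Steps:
z(v) = 2/3 (z(v) = 2/3 - 1/3*0 = 2/3 + 0 = 2/3)
u(A, h) = A**2 + A*h
-414885 + (175 + u(z(6), 14))*266 = -414885 + (175 + 2*(2/3 + 14)/3)*266 = -414885 + (175 + (2/3)*(44/3))*266 = -414885 + (175 + 88/9)*266 = -414885 + (1663/9)*266 = -414885 + 442358/9 = -3291607/9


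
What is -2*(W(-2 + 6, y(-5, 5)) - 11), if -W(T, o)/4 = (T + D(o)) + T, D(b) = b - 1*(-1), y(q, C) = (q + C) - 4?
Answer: 62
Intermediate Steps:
y(q, C) = -4 + C + q (y(q, C) = (C + q) - 4 = -4 + C + q)
D(b) = 1 + b (D(b) = b + 1 = 1 + b)
W(T, o) = -4 - 8*T - 4*o (W(T, o) = -4*((T + (1 + o)) + T) = -4*((1 + T + o) + T) = -4*(1 + o + 2*T) = -4 - 8*T - 4*o)
-2*(W(-2 + 6, y(-5, 5)) - 11) = -2*((-4 - 8*(-2 + 6) - 4*(-4 + 5 - 5)) - 11) = -2*((-4 - 8*4 - 4*(-4)) - 11) = -2*((-4 - 32 + 16) - 11) = -2*(-20 - 11) = -2*(-31) = 62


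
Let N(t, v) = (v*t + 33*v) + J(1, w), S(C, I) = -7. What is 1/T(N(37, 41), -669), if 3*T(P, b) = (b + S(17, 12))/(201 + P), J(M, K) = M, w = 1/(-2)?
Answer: -2304/169 ≈ -13.633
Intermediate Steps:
w = -1/2 ≈ -0.50000
N(t, v) = 1 + 33*v + t*v (N(t, v) = (v*t + 33*v) + 1 = (t*v + 33*v) + 1 = (33*v + t*v) + 1 = 1 + 33*v + t*v)
T(P, b) = (-7 + b)/(3*(201 + P)) (T(P, b) = ((b - 7)/(201 + P))/3 = ((-7 + b)/(201 + P))/3 = (-7 + b)/(3*(201 + P)))
1/T(N(37, 41), -669) = 1/((-7 - 669)/(3*(201 + (1 + 33*41 + 37*41)))) = 1/((1/3)*(-676)/(201 + (1 + 1353 + 1517))) = 1/((1/3)*(-676)/(201 + 2871)) = 1/((1/3)*(-676)/3072) = 1/((1/3)*(1/3072)*(-676)) = 1/(-169/2304) = -2304/169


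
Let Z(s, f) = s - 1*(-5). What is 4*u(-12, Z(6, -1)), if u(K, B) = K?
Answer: -48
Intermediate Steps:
Z(s, f) = 5 + s (Z(s, f) = s + 5 = 5 + s)
4*u(-12, Z(6, -1)) = 4*(-12) = -48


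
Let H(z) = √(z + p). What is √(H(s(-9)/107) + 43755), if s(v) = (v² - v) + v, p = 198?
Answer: √(500950995 + 321*√252841)/107 ≈ 209.21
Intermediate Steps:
s(v) = v²
H(z) = √(198 + z) (H(z) = √(z + 198) = √(198 + z))
√(H(s(-9)/107) + 43755) = √(√(198 + (-9)²/107) + 43755) = √(√(198 + 81*(1/107)) + 43755) = √(√(198 + 81/107) + 43755) = √(√(21267/107) + 43755) = √(3*√252841/107 + 43755) = √(43755 + 3*√252841/107)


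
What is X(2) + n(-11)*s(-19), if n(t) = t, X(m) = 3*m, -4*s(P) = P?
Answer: -185/4 ≈ -46.250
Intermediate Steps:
s(P) = -P/4
X(2) + n(-11)*s(-19) = 3*2 - (-11)*(-19)/4 = 6 - 11*19/4 = 6 - 209/4 = -185/4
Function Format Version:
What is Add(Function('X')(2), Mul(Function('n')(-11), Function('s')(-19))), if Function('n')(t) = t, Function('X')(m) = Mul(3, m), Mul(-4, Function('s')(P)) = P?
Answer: Rational(-185, 4) ≈ -46.250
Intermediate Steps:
Function('s')(P) = Mul(Rational(-1, 4), P)
Add(Function('X')(2), Mul(Function('n')(-11), Function('s')(-19))) = Add(Mul(3, 2), Mul(-11, Mul(Rational(-1, 4), -19))) = Add(6, Mul(-11, Rational(19, 4))) = Add(6, Rational(-209, 4)) = Rational(-185, 4)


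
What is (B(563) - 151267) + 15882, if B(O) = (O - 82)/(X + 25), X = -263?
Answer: -32222111/238 ≈ -1.3539e+5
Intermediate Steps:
B(O) = 41/119 - O/238 (B(O) = (O - 82)/(-263 + 25) = (-82 + O)/(-238) = (-82 + O)*(-1/238) = 41/119 - O/238)
(B(563) - 151267) + 15882 = ((41/119 - 1/238*563) - 151267) + 15882 = ((41/119 - 563/238) - 151267) + 15882 = (-481/238 - 151267) + 15882 = -36002027/238 + 15882 = -32222111/238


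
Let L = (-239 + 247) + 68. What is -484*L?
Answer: -36784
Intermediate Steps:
L = 76 (L = 8 + 68 = 76)
-484*L = -484*76 = -36784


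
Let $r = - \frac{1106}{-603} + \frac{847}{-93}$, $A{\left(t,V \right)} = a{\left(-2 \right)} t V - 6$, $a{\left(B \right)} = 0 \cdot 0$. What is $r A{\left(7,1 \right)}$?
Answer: $\frac{271922}{6231} \approx 43.64$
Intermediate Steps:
$a{\left(B \right)} = 0$
$A{\left(t,V \right)} = -6$ ($A{\left(t,V \right)} = 0 t V - 6 = 0 V - 6 = 0 - 6 = -6$)
$r = - \frac{135961}{18693}$ ($r = \left(-1106\right) \left(- \frac{1}{603}\right) + 847 \left(- \frac{1}{93}\right) = \frac{1106}{603} - \frac{847}{93} = - \frac{135961}{18693} \approx -7.2734$)
$r A{\left(7,1 \right)} = \left(- \frac{135961}{18693}\right) \left(-6\right) = \frac{271922}{6231}$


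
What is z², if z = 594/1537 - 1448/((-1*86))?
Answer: 1295795188900/4368020281 ≈ 296.66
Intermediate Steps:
z = 1138330/66091 (z = 594*(1/1537) - 1448/(-86) = 594/1537 - 1448*(-1/86) = 594/1537 + 724/43 = 1138330/66091 ≈ 17.224)
z² = (1138330/66091)² = 1295795188900/4368020281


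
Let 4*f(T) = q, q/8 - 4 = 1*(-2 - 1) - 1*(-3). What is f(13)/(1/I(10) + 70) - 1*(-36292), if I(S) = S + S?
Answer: 50845252/1401 ≈ 36292.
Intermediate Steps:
I(S) = 2*S
q = 32 (q = 32 + 8*(1*(-2 - 1) - 1*(-3)) = 32 + 8*(1*(-3) + 3) = 32 + 8*(-3 + 3) = 32 + 8*0 = 32 + 0 = 32)
f(T) = 8 (f(T) = (¼)*32 = 8)
f(13)/(1/I(10) + 70) - 1*(-36292) = 8/(1/(2*10) + 70) - 1*(-36292) = 8/(1/20 + 70) + 36292 = 8/(1401/20) + 36292 = (20/1401)*8 + 36292 = 160/1401 + 36292 = 50845252/1401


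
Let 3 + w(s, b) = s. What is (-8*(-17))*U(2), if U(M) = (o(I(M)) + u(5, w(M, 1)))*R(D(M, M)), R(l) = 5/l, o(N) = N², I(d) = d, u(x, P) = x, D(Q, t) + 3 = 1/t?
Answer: -2448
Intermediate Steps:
D(Q, t) = -3 + 1/t
w(s, b) = -3 + s
U(M) = 5*(5 + M²)/(-3 + 1/M) (U(M) = (M² + 5)*(5/(-3 + 1/M)) = (5 + M²)*(5/(-3 + 1/M)) = 5*(5 + M²)/(-3 + 1/M))
(-8*(-17))*U(2) = (-8*(-17))*(-5*2*(5 + 2²)/(-1 + 3*2)) = 136*(-5*2*(5 + 4)/(-1 + 6)) = 136*(-5*2*9/5) = 136*(-5*2*⅕*9) = 136*(-18) = -2448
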